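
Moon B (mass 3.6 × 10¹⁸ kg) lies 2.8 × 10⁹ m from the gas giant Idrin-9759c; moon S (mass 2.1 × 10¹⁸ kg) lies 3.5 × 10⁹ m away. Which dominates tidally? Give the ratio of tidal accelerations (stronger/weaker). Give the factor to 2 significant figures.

Tidal stretch scales as M/d³; compute that for each body.
Moon B: (3.6 × 10¹⁸) / (2.8 × 10⁹)³ = 1.640 × 10⁻¹⁰
Moon S: (2.1 × 10¹⁸) / (3.5 × 10⁹)³ = 4.898 × 10⁻¹¹
Ratio (larger/smaller) = 3.3

Moon B, by a factor of ≈ 3.3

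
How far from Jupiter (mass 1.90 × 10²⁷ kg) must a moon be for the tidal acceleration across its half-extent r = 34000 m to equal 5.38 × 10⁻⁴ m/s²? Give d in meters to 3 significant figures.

2.52 × 10⁸ m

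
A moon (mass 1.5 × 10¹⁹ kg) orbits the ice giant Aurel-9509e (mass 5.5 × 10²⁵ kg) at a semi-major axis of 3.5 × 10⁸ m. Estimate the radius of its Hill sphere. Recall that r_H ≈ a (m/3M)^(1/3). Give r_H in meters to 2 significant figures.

r_H ≈ a (m/3M)^(1/3)
    = (3.5 × 10⁸) × (1.5 × 10¹⁹ / (3 × 5.5 × 10²⁵))^(1/3)
    = 1.6 × 10⁶ m

1.6 × 10⁶ m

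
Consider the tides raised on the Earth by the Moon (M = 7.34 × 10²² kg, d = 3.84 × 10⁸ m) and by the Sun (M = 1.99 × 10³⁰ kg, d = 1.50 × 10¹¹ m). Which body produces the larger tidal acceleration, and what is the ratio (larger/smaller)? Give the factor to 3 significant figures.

The Moon, by a factor of ≈ 2.20

Compare M/d³ for the two perturbers:
The Moon: (7.34 × 10²²) / (3.84 × 10⁸)³ = 1.296 × 10⁻³
The Sun: (1.99 × 10³⁰) / (1.50 × 10¹¹)³ = 5.896 × 10⁻⁴
Ratio (larger/smaller) = 2.20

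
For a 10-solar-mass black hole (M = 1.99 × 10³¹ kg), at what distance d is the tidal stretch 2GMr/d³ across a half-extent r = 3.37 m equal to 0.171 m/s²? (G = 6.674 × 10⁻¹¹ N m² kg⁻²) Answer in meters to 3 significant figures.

2GMr/d³ = a_tidal  ⇒  d = (2GMr / a_tidal)^(1/3)
d = (2 × 6.674×10⁻¹¹ × (1.99 × 10³¹) × (3.37) / (0.171))^(1/3)
  = 3.74 × 10⁷ m

3.74 × 10⁷ m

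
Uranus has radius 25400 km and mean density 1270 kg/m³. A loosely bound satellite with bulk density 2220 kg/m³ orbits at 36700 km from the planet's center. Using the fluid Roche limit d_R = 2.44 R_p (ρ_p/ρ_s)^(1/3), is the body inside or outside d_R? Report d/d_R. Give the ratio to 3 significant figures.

inside; d/d_R ≈ 0.713

d_R = 2.44 × (25400 km) × (1270/2220)^(1/3) = 51450 km
d/d_R = (36700) / (51450) = 0.713
Since d/d_R < 1, the body is inside the Roche limit.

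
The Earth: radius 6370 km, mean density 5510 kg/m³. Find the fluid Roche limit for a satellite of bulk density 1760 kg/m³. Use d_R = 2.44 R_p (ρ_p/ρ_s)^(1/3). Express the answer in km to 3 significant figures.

22700 km

d_R = 2.44 × 6370 km × (5510/1760)^(1/3)
    = 22700 km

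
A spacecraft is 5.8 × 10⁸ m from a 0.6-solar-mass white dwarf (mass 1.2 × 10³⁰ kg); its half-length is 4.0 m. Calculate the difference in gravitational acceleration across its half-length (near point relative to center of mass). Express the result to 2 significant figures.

a_tidal = 2GMr/d³
        = 2 × (6.674 × 10⁻¹¹) × (1.2 × 10³⁰) × (4.0) / (5.8 × 10⁸)³
        = 3.3 × 10⁻⁶ m/s²

3.3 × 10⁻⁶ m/s²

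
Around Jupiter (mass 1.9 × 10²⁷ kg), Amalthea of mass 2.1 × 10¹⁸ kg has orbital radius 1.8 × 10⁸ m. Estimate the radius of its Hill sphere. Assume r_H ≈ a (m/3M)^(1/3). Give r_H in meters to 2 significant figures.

1.3 × 10⁵ m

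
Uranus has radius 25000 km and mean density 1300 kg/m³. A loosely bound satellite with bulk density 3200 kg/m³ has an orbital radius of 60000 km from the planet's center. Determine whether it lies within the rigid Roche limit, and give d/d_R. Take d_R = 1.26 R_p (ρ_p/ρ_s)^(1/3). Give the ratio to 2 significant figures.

outside; d/d_R ≈ 2.6

d_R = 1.26 × (25000 km) × (1300/3200)^(1/3) = 23330 km
d/d_R = (60000) / (23330) = 2.6
Since d/d_R > 1, the body is outside the Roche limit.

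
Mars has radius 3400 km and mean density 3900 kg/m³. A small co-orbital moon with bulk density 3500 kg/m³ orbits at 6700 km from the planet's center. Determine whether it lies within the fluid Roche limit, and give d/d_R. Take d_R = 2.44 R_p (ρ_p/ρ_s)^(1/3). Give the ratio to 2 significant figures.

d_R = 2.44 × (3400 km) × (3900/3500)^(1/3) = 8601 km
d/d_R = (6700) / (8601) = 0.78
Since d/d_R < 1, the body is inside the Roche limit.

inside; d/d_R ≈ 0.78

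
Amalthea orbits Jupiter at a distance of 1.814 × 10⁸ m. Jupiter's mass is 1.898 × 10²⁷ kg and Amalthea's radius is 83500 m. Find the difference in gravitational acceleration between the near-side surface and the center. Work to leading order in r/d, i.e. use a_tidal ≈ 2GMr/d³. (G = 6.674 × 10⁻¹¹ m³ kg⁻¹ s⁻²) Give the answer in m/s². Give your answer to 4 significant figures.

Δa = 2GMr/d³
   = 2 × (6.674 × 10⁻¹¹) × (1.898 × 10²⁷) × (83500) / (1.814 × 10⁸)³
   = 3.544 × 10⁻³ m/s²

3.544 × 10⁻³ m/s²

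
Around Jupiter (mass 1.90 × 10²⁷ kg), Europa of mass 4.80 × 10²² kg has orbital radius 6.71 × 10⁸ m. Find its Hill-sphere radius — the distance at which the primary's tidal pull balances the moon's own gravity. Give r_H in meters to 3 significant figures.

1.37 × 10⁷ m

r_H ≈ a (m/3M)^(1/3)
    = (6.71 × 10⁸) × (4.80 × 10²² / (3 × 1.90 × 10²⁷))^(1/3)
    = 1.37 × 10⁷ m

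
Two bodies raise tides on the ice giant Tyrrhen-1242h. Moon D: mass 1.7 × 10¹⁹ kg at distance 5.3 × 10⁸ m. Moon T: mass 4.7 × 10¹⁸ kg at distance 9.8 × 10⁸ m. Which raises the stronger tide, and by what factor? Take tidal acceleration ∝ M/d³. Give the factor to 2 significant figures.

Tidal stretch scales as M/d³; compute that for each body.
Moon D: (1.7 × 10¹⁹) / (5.3 × 10⁸)³ = 1.142 × 10⁻⁷
Moon T: (4.7 × 10¹⁸) / (9.8 × 10⁸)³ = 4.994 × 10⁻⁹
Ratio (larger/smaller) = 23

Moon D, by a factor of ≈ 23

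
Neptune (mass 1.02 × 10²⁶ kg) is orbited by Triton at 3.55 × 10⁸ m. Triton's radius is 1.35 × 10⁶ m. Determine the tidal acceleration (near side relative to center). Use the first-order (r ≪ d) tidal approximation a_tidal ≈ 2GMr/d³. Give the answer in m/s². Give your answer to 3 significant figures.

4.11 × 10⁻⁴ m/s²

Differencing GM/(d−r)² and GM/d² to first order in r/d gives 2GMr/d³.
a_tidal = 2GMr/d³
        = 2 × (6.674 × 10⁻¹¹) × (1.02 × 10²⁶) × (1.35 × 10⁶) / (3.55 × 10⁸)³
        = 4.11 × 10⁻⁴ m/s²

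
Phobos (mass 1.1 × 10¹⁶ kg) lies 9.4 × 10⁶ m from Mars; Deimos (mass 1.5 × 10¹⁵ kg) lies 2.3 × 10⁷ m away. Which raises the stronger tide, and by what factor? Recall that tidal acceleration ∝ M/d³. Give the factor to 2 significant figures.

Phobos, by a factor of ≈ 110

Compare M/d³ for the two perturbers:
Phobos: (1.1 × 10¹⁶) / (9.4 × 10⁶)³ = 1.324 × 10⁻⁵
Deimos: (1.5 × 10¹⁵) / (2.3 × 10⁷)³ = 1.233 × 10⁻⁷
Ratio (larger/smaller) = 110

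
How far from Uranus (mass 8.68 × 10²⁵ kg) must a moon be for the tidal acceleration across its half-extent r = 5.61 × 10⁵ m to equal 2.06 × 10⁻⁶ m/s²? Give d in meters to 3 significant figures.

2GMr/d³ = a_tidal  ⇒  d = (2GMr / a_tidal)^(1/3)
d = (2 × 6.674×10⁻¹¹ × (8.68 × 10²⁵) × (5.61 × 10⁵) / (2.06 × 10⁻⁶))^(1/3)
  = 1.47 × 10⁹ m

1.47 × 10⁹ m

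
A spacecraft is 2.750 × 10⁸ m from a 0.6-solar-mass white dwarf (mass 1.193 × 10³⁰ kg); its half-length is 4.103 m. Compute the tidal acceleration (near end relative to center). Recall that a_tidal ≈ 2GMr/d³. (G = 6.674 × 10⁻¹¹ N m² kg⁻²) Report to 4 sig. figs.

The tidal stretch is the gradient of GM/d² times the body's extent r, hence the 1/d³ dependence.
Δa = 2GMr/d³
   = 2 × (6.674 × 10⁻¹¹) × (1.193 × 10³⁰) × (4.103) / (2.750 × 10⁸)³
   = 3.142 × 10⁻⁵ m/s²

3.142 × 10⁻⁵ m/s²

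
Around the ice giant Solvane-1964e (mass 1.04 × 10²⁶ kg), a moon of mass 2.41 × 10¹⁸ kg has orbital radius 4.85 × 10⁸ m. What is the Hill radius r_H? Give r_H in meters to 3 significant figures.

9.59 × 10⁵ m

r_H ≈ a (m/3M)^(1/3)
    = (4.85 × 10⁸) × (2.41 × 10¹⁸ / (3 × 1.04 × 10²⁶))^(1/3)
    = 9.59 × 10⁵ m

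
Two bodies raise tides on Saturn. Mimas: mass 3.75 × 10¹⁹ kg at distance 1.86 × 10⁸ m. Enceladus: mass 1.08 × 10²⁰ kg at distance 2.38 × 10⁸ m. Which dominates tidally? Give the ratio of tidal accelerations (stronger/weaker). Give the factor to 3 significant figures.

Compare M/d³ for the two perturbers:
Mimas: (3.75 × 10¹⁹) / (1.86 × 10⁸)³ = 5.828 × 10⁻⁶
Enceladus: (1.08 × 10²⁰) / (2.38 × 10⁸)³ = 8.011 × 10⁻⁶
Ratio (larger/smaller) = 1.37

Enceladus, by a factor of ≈ 1.37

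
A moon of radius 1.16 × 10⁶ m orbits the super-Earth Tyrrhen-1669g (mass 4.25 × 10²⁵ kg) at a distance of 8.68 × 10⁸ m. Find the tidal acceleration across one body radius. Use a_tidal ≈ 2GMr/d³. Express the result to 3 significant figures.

1.01 × 10⁻⁵ m/s²

Δa = 2GMr/d³
   = 2 × (6.674 × 10⁻¹¹) × (4.25 × 10²⁵) × (1.16 × 10⁶) / (8.68 × 10⁸)³
   = 1.01 × 10⁻⁵ m/s²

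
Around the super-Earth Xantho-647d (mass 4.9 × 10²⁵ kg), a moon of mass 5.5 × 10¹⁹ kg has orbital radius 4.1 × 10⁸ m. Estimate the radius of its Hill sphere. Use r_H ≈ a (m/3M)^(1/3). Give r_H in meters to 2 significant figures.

3.0 × 10⁶ m

r_H ≈ a (m/3M)^(1/3)
    = (4.1 × 10⁸) × (5.5 × 10¹⁹ / (3 × 4.9 × 10²⁵))^(1/3)
    = 3.0 × 10⁶ m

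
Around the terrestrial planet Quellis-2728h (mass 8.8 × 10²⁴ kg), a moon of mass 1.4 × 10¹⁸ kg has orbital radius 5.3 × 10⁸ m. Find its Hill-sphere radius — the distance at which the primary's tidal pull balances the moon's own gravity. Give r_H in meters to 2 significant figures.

2.0 × 10⁶ m

r_H ≈ a (m/3M)^(1/3)
    = (5.3 × 10⁸) × (1.4 × 10¹⁸ / (3 × 8.8 × 10²⁴))^(1/3)
    = 2.0 × 10⁶ m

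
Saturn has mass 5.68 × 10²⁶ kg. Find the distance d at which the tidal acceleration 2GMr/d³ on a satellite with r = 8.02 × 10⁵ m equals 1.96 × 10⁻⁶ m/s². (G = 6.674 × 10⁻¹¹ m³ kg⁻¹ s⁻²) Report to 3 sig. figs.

3.14 × 10⁹ m

2GMr/d³ = a_tidal  ⇒  d = (2GMr / a_tidal)^(1/3)
d = (2 × 6.674×10⁻¹¹ × (5.68 × 10²⁶) × (8.02 × 10⁵) / (1.96 × 10⁻⁶))^(1/3)
  = 3.14 × 10⁹ m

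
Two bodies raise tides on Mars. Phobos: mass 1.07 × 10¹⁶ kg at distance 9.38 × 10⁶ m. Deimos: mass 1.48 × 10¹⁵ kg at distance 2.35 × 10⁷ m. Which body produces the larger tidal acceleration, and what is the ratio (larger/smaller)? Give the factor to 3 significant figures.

Phobos, by a factor of ≈ 114

Compare M/d³ for the two perturbers:
Phobos: (1.07 × 10¹⁶) / (9.38 × 10⁶)³ = 1.297 × 10⁻⁵
Deimos: (1.48 × 10¹⁵) / (2.35 × 10⁷)³ = 1.140 × 10⁻⁷
Ratio (larger/smaller) = 114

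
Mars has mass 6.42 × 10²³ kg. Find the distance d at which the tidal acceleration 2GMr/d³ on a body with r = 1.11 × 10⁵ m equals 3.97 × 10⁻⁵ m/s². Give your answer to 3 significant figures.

6.21 × 10⁷ m

2GMr/d³ = a_tidal  ⇒  d = (2GMr / a_tidal)^(1/3)
d = (2 × 6.674×10⁻¹¹ × (6.42 × 10²³) × (1.11 × 10⁵) / (3.97 × 10⁻⁵))^(1/3)
  = 6.21 × 10⁷ m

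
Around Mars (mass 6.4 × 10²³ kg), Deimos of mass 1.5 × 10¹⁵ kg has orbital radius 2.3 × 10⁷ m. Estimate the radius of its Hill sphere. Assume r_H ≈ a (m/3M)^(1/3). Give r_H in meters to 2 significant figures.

2.1 × 10⁴ m

r_H ≈ a (m/3M)^(1/3)
    = (2.3 × 10⁷) × (1.5 × 10¹⁵ / (3 × 6.4 × 10²³))^(1/3)
    = 2.1 × 10⁴ m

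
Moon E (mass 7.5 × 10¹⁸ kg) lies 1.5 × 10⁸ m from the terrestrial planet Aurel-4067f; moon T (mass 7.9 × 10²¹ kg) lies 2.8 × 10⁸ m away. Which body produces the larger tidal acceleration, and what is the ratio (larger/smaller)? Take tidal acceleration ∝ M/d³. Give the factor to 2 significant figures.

Moon T, by a factor of ≈ 160

Tidal stretch scales as M/d³; compute that for each body.
Moon E: (7.5 × 10¹⁸) / (1.5 × 10⁸)³ = 2.222 × 10⁻⁶
Moon T: (7.9 × 10²¹) / (2.8 × 10⁸)³ = 3.599 × 10⁻⁴
Ratio (larger/smaller) = 160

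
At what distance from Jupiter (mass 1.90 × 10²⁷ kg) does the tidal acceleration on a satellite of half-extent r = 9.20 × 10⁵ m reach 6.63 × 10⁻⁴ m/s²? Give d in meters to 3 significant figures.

2GMr/d³ = a_tidal  ⇒  d = (2GMr / a_tidal)^(1/3)
d = (2 × 6.674×10⁻¹¹ × (1.90 × 10²⁷) × (9.20 × 10⁵) / (6.63 × 10⁻⁴))^(1/3)
  = 7.06 × 10⁸ m

7.06 × 10⁸ m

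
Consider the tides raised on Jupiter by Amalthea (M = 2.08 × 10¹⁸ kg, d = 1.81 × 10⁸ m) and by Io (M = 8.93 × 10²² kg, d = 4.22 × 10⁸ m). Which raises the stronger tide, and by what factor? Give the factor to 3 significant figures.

The tide-raising term goes as M/d³ (the gradient of a 1/d² field).
Amalthea: (2.08 × 10¹⁸) / (1.81 × 10⁸)³ = 3.508 × 10⁻⁷
Io: (8.93 × 10²²) / (4.22 × 10⁸)³ = 1.188 × 10⁻³
Ratio (larger/smaller) = 3390

Io, by a factor of ≈ 3390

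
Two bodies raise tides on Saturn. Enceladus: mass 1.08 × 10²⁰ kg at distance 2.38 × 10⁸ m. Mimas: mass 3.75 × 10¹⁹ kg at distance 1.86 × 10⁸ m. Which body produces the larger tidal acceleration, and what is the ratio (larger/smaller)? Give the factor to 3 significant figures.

Enceladus, by a factor of ≈ 1.37

Tidal acceleration ∝ M/d³, so compare M/d³ for each.
Enceladus: (1.08 × 10²⁰) / (2.38 × 10⁸)³ = 8.011 × 10⁻⁶
Mimas: (3.75 × 10¹⁹) / (1.86 × 10⁸)³ = 5.828 × 10⁻⁶
Ratio (larger/smaller) = 1.37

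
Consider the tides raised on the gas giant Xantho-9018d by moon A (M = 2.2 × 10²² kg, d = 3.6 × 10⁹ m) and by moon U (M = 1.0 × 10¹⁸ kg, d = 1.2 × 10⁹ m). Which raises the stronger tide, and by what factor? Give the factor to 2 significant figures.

Compare M/d³ for the two perturbers:
Moon A: (2.2 × 10²²) / (3.6 × 10⁹)³ = 4.715 × 10⁻⁷
Moon U: (1.0 × 10¹⁸) / (1.2 × 10⁹)³ = 5.787 × 10⁻¹⁰
Ratio (larger/smaller) = 810

Moon A, by a factor of ≈ 810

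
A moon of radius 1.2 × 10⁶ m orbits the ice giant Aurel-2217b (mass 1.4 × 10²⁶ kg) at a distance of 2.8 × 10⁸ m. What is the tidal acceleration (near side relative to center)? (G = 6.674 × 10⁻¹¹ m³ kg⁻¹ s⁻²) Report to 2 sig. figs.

1.0 × 10⁻³ m/s²

a_tidal = 2GMr/d³
        = 2 × (6.674 × 10⁻¹¹) × (1.4 × 10²⁶) × (1.2 × 10⁶) / (2.8 × 10⁸)³
        = 1.0 × 10⁻³ m/s²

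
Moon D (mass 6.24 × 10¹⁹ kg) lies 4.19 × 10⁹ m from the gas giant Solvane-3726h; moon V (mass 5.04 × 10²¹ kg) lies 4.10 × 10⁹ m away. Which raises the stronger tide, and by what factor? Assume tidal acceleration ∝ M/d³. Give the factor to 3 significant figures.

Compare M/d³ for the two perturbers:
Moon D: (6.24 × 10¹⁹) / (4.19 × 10⁹)³ = 8.483 × 10⁻¹⁰
Moon V: (5.04 × 10²¹) / (4.10 × 10⁹)³ = 7.313 × 10⁻⁸
Ratio (larger/smaller) = 86.2

Moon V, by a factor of ≈ 86.2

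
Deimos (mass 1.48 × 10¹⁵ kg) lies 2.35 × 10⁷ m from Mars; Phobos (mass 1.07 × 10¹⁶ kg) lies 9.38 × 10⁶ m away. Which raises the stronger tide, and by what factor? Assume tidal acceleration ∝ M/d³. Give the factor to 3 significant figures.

Phobos, by a factor of ≈ 114

The tide-raising term goes as M/d³ (the gradient of a 1/d² field).
Deimos: (1.48 × 10¹⁵) / (2.35 × 10⁷)³ = 1.140 × 10⁻⁷
Phobos: (1.07 × 10¹⁶) / (9.38 × 10⁶)³ = 1.297 × 10⁻⁵
Ratio (larger/smaller) = 114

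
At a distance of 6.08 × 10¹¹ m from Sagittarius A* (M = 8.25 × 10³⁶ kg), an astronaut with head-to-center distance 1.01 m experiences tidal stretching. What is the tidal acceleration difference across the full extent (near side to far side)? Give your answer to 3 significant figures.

The field gradient is 2GM/d³; across the full diameter 2r the difference is 4GMr/d³.
a_tidal = 4GMr/d³
        = 4 × (6.674 × 10⁻¹¹) × (8.25 × 10³⁶) × (1.01) / (6.08 × 10¹¹)³
        = 9.90 × 10⁻⁹ m/s²

9.90 × 10⁻⁹ m/s²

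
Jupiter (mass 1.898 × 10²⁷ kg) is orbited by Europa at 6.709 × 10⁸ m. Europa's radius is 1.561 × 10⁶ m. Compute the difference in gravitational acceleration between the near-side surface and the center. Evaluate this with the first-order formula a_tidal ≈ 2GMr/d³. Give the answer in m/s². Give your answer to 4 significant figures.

Since r ≪ d, expand the inverse-square field across one radius to get the leading 2GMr/d³ term.
Δa = 2GMr/d³
   = 2 × (6.674 × 10⁻¹¹) × (1.898 × 10²⁷) × (1.561 × 10⁶) / (6.709 × 10⁸)³
   = 1.310 × 10⁻³ m/s²

1.310 × 10⁻³ m/s²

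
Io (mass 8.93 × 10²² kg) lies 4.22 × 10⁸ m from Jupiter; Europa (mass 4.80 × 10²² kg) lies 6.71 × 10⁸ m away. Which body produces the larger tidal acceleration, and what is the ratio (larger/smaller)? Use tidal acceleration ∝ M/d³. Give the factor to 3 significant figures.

Io, by a factor of ≈ 7.48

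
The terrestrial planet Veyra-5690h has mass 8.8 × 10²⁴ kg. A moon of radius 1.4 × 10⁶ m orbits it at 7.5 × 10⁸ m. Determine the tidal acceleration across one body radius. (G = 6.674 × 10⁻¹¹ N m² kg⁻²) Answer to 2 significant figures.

3.9 × 10⁻⁶ m/s²

a_tidal = 2GMr/d³
        = 2 × (6.674 × 10⁻¹¹) × (8.8 × 10²⁴) × (1.4 × 10⁶) / (7.5 × 10⁸)³
        = 3.9 × 10⁻⁶ m/s²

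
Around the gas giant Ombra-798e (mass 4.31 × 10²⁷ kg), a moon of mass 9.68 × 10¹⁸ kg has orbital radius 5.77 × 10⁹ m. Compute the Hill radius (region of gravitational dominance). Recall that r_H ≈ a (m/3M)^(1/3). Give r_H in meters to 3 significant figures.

5.24 × 10⁶ m

r_H ≈ a (m/3M)^(1/3)
    = (5.77 × 10⁹) × (9.68 × 10¹⁸ / (3 × 4.31 × 10²⁷))^(1/3)
    = 5.24 × 10⁶ m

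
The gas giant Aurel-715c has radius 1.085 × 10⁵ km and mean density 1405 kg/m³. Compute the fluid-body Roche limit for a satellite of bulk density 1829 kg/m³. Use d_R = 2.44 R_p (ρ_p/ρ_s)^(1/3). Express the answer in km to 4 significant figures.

2.425 × 10⁵ km

d_R = 2.44 × 1.085 × 10⁵ km × (1405/1829)^(1/3)
    = 2.425 × 10⁵ km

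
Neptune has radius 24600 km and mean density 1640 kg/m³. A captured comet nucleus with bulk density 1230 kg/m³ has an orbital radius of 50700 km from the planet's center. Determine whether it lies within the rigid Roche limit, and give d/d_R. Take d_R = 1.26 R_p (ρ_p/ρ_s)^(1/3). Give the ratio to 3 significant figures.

d_R = 1.26 × (24600 km) × (1640/1230)^(1/3) = 34120 km
d/d_R = (50700) / (34120) = 1.49
Since d/d_R > 1, the body is outside the Roche limit.

outside; d/d_R ≈ 1.49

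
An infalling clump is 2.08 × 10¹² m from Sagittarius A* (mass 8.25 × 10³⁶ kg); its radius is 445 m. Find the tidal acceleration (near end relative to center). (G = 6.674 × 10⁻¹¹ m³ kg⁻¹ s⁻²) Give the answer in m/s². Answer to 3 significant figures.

5.45 × 10⁻⁸ m/s²

Δg = 2GMr/d³
   = 2 × (6.674 × 10⁻¹¹) × (8.25 × 10³⁶) × (445) / (2.08 × 10¹²)³
   = 5.45 × 10⁻⁸ m/s²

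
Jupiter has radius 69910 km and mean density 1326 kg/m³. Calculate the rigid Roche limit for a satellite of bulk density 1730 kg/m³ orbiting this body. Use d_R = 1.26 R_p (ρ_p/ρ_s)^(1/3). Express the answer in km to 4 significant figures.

80610 km

d_R = 1.26 × 69910 km × (1326/1730)^(1/3)
    = 80610 km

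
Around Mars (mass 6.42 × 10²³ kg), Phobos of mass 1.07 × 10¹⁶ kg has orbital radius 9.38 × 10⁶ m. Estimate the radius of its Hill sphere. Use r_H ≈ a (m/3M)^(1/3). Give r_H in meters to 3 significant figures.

r_H ≈ a (m/3M)^(1/3)
    = (9.38 × 10⁶) × (1.07 × 10¹⁶ / (3 × 6.42 × 10²³))^(1/3)
    = 1.66 × 10⁴ m

1.66 × 10⁴ m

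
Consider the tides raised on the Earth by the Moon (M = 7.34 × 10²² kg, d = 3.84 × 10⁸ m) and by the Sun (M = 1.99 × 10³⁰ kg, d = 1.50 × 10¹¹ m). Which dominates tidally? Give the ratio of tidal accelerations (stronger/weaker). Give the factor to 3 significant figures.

Tidal stretch scales as M/d³; compute that for each body.
The Moon: (7.34 × 10²²) / (3.84 × 10⁸)³ = 1.296 × 10⁻³
The Sun: (1.99 × 10³⁰) / (1.50 × 10¹¹)³ = 5.896 × 10⁻⁴
Ratio (larger/smaller) = 2.20

The Moon, by a factor of ≈ 2.20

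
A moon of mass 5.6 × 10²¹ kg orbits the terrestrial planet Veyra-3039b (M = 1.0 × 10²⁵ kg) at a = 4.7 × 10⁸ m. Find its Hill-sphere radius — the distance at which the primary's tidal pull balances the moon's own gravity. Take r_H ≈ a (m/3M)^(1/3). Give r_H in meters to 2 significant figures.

2.7 × 10⁷ m

r_H ≈ a (m/3M)^(1/3)
    = (4.7 × 10⁸) × (5.6 × 10²¹ / (3 × 1.0 × 10²⁵))^(1/3)
    = 2.7 × 10⁷ m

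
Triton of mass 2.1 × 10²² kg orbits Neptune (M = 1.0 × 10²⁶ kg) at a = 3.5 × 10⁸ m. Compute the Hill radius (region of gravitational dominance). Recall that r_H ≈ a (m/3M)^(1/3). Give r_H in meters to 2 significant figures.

r_H ≈ a (m/3M)^(1/3)
    = (3.5 × 10⁸) × (2.1 × 10²² / (3 × 1.0 × 10²⁶))^(1/3)
    = 1.4 × 10⁷ m

1.4 × 10⁷ m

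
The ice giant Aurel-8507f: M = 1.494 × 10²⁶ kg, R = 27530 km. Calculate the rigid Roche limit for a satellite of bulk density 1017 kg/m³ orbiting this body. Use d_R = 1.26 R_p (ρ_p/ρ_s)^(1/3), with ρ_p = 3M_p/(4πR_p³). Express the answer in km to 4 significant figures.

41240 km

ρ_p = 3M_p/(4πR_p³) = 3 × (1.494 × 10²⁶) / (4π × (2.753 × 10⁷ m)³) = 1709 kg/m³
d_R = 1.26 × 27530 km × (1709/1017)^(1/3)
    = 41240 km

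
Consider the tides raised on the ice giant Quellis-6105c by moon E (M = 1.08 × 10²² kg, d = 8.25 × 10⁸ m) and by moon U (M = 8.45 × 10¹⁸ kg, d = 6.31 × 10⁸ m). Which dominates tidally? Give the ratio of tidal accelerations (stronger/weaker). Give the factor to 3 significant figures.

Moon E, by a factor of ≈ 572

Compare M/d³ for the two perturbers:
Moon E: (1.08 × 10²²) / (8.25 × 10⁸)³ = 1.923 × 10⁻⁵
Moon U: (8.45 × 10¹⁸) / (6.31 × 10⁸)³ = 3.363 × 10⁻⁸
Ratio (larger/smaller) = 572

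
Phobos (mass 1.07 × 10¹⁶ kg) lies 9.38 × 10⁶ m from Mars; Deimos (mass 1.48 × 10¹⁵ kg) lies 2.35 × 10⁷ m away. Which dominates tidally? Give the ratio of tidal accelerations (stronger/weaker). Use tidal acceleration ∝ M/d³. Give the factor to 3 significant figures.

Phobos, by a factor of ≈ 114

Tidal stretch scales as M/d³; compute that for each body.
Phobos: (1.07 × 10¹⁶) / (9.38 × 10⁶)³ = 1.297 × 10⁻⁵
Deimos: (1.48 × 10¹⁵) / (2.35 × 10⁷)³ = 1.140 × 10⁻⁷
Ratio (larger/smaller) = 114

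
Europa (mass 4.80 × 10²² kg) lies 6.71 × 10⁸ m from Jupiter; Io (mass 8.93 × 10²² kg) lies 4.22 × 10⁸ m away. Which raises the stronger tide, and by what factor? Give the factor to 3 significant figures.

Tidal acceleration ∝ M/d³, so compare M/d³ for each.
Europa: (4.80 × 10²²) / (6.71 × 10⁸)³ = 1.589 × 10⁻⁴
Io: (8.93 × 10²²) / (4.22 × 10⁸)³ = 1.188 × 10⁻³
Ratio (larger/smaller) = 7.48

Io, by a factor of ≈ 7.48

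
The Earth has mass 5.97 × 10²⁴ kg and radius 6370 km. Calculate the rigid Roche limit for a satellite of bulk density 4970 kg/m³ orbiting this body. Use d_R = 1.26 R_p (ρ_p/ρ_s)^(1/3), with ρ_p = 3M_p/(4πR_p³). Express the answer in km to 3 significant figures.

8310 km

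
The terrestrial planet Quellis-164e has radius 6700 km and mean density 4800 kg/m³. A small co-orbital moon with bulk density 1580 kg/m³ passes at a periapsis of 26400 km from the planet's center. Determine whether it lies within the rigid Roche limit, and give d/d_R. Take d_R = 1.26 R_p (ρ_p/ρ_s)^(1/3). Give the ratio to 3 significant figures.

d_R = 1.26 × (6700 km) × (4800/1580)^(1/3) = 12230 km
d/d_R = (26400) / (12230) = 2.16
Since d/d_R > 1, the body is outside the Roche limit.

outside; d/d_R ≈ 2.16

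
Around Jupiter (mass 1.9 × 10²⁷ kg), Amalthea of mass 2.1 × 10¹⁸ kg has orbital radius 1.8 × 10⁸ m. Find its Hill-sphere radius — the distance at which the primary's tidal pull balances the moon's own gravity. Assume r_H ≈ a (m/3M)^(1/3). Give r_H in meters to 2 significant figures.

r_H ≈ a (m/3M)^(1/3)
    = (1.8 × 10⁸) × (2.1 × 10¹⁸ / (3 × 1.9 × 10²⁷))^(1/3)
    = 1.3 × 10⁵ m

1.3 × 10⁵ m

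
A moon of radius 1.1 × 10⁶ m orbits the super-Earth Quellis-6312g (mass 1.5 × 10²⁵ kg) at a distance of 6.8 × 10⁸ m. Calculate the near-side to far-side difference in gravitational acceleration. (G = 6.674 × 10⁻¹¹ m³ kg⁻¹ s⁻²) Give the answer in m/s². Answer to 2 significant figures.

1.4 × 10⁻⁵ m/s²

a_tidal = 4GMr/d³
        = 4 × (6.674 × 10⁻¹¹) × (1.5 × 10²⁵) × (1.1 × 10⁶) / (6.8 × 10⁸)³
        = 1.4 × 10⁻⁵ m/s²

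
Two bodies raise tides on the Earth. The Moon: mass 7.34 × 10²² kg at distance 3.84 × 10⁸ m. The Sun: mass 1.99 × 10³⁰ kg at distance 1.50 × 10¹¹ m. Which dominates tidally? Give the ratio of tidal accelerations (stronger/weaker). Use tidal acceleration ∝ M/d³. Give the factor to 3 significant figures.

Compare M/d³ for the two perturbers:
The Moon: (7.34 × 10²²) / (3.84 × 10⁸)³ = 1.296 × 10⁻³
The Sun: (1.99 × 10³⁰) / (1.50 × 10¹¹)³ = 5.896 × 10⁻⁴
Ratio (larger/smaller) = 2.20

The Moon, by a factor of ≈ 2.20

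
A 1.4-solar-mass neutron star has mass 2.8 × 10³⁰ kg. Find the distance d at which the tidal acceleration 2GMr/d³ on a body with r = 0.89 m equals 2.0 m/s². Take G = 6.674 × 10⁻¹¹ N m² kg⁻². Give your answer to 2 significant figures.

2GMr/d³ = a_tidal  ⇒  d = (2GMr / a_tidal)^(1/3)
d = (2 × 6.674×10⁻¹¹ × (2.8 × 10³⁰) × (0.89) / (2.0))^(1/3)
  = 5.5 × 10⁶ m

5.5 × 10⁶ m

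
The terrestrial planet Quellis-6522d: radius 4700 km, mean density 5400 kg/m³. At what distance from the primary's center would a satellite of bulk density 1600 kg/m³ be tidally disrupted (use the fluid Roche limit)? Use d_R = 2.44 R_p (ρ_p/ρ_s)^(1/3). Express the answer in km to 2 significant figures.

d_R = 2.44 × 4700 km × (5400/1600)^(1/3)
    = 17000 km

17000 km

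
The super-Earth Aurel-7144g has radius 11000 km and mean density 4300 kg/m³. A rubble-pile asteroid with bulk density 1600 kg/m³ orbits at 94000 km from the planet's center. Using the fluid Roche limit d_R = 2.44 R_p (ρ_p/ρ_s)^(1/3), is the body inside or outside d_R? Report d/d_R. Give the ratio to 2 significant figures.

outside; d/d_R ≈ 2.5

d_R = 2.44 × (11000 km) × (4300/1600)^(1/3) = 37320 km
d/d_R = (94000) / (37320) = 2.5
Since d/d_R > 1, the body is outside the Roche limit.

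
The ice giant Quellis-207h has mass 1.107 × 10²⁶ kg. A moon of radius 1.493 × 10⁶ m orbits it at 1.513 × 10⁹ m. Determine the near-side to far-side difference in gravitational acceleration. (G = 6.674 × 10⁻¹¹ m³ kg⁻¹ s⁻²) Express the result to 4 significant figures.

1.274 × 10⁻⁵ m/s²

Δa = 4GMr/d³
   = 4 × (6.674 × 10⁻¹¹) × (1.107 × 10²⁶) × (1.493 × 10⁶) / (1.513 × 10⁹)³
   = 1.274 × 10⁻⁵ m/s²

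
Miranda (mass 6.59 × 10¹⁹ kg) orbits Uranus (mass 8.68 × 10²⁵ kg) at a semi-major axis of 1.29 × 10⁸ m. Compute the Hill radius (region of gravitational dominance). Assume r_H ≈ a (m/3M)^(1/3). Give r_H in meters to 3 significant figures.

r_H ≈ a (m/3M)^(1/3)
    = (1.29 × 10⁸) × (6.59 × 10¹⁹ / (3 × 8.68 × 10²⁵))^(1/3)
    = 8.16 × 10⁵ m

8.16 × 10⁵ m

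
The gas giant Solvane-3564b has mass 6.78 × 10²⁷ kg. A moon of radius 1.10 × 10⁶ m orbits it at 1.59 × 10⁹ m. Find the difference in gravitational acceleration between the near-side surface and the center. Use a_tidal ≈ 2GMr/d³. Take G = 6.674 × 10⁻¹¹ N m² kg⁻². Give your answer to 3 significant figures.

Δa = 2GMr/d³
   = 2 × (6.674 × 10⁻¹¹) × (6.78 × 10²⁷) × (1.10 × 10⁶) / (1.59 × 10⁹)³
   = 2.48 × 10⁻⁴ m/s²

2.48 × 10⁻⁴ m/s²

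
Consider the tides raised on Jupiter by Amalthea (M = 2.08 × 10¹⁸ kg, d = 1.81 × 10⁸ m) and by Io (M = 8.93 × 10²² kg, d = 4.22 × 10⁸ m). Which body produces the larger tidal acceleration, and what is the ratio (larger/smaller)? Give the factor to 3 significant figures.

Io, by a factor of ≈ 3390

The tide-raising term goes as M/d³ (the gradient of a 1/d² field).
Amalthea: (2.08 × 10¹⁸) / (1.81 × 10⁸)³ = 3.508 × 10⁻⁷
Io: (8.93 × 10²²) / (4.22 × 10⁸)³ = 1.188 × 10⁻³
Ratio (larger/smaller) = 3390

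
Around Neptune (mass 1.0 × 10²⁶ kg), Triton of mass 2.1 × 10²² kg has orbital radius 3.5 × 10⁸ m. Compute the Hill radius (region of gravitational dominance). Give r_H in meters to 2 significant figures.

r_H ≈ a (m/3M)^(1/3)
    = (3.5 × 10⁸) × (2.1 × 10²² / (3 × 1.0 × 10²⁶))^(1/3)
    = 1.4 × 10⁷ m

1.4 × 10⁷ m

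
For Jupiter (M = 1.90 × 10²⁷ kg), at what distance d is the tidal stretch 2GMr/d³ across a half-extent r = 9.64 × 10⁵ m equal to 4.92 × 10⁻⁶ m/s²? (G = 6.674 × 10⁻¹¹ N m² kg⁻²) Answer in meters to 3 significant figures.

3.68 × 10⁹ m

2GMr/d³ = a_tidal  ⇒  d = (2GMr / a_tidal)^(1/3)
d = (2 × 6.674×10⁻¹¹ × (1.90 × 10²⁷) × (9.64 × 10⁵) / (4.92 × 10⁻⁶))^(1/3)
  = 3.68 × 10⁹ m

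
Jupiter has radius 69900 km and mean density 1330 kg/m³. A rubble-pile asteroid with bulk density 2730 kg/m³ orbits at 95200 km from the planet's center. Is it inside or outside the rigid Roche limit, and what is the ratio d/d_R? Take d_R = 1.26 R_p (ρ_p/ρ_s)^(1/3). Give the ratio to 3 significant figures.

d_R = 1.26 × (69900 km) × (1330/2730)^(1/3) = 69300 km
d/d_R = (95200) / (69300) = 1.37
Since d/d_R > 1, the body is outside the Roche limit.

outside; d/d_R ≈ 1.37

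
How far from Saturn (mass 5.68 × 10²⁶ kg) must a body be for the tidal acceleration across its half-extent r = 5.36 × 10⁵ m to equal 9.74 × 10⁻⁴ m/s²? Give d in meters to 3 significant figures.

3.47 × 10⁸ m

2GMr/d³ = a_tidal  ⇒  d = (2GMr / a_tidal)^(1/3)
d = (2 × 6.674×10⁻¹¹ × (5.68 × 10²⁶) × (5.36 × 10⁵) / (9.74 × 10⁻⁴))^(1/3)
  = 3.47 × 10⁸ m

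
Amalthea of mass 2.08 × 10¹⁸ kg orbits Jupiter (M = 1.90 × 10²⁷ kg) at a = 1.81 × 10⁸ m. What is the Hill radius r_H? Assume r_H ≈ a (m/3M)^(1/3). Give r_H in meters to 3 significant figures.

r_H ≈ a (m/3M)^(1/3)
    = (1.81 × 10⁸) × (2.08 × 10¹⁸ / (3 × 1.90 × 10²⁷))^(1/3)
    = 1.29 × 10⁵ m

1.29 × 10⁵ m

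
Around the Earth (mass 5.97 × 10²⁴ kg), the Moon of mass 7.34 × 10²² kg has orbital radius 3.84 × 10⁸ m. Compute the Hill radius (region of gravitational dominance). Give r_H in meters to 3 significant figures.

6.15 × 10⁷ m

r_H ≈ a (m/3M)^(1/3)
    = (3.84 × 10⁸) × (7.34 × 10²² / (3 × 5.97 × 10²⁴))^(1/3)
    = 6.15 × 10⁷ m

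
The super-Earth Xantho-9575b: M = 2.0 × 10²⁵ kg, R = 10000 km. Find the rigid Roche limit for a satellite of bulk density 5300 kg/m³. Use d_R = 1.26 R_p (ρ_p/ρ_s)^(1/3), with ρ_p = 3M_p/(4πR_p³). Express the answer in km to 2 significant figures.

ρ_p = 3M_p/(4πR_p³) = 3 × (2.0 × 10²⁵) / (4π × (1.0 × 10⁷ m)³) = 4800 kg/m³
d_R = 1.26 × 10000 km × (4800/5300)^(1/3)
    = 12000 km

12000 km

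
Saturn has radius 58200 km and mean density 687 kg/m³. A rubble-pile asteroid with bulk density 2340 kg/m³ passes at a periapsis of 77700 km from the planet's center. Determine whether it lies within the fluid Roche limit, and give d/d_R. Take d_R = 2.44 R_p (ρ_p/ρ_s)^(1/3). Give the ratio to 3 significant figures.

inside; d/d_R ≈ 0.823

d_R = 2.44 × (58200 km) × (687/2340)^(1/3) = 94380 km
d/d_R = (77700) / (94380) = 0.823
Since d/d_R < 1, the body is inside the Roche limit.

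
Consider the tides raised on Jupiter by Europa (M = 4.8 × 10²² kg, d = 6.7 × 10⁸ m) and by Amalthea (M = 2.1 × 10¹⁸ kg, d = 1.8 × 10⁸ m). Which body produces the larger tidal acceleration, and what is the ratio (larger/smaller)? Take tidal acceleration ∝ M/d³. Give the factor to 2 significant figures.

Europa, by a factor of ≈ 440

Tidal acceleration ∝ M/d³, so compare M/d³ for each.
Europa: (4.8 × 10²²) / (6.7 × 10⁸)³ = 1.596 × 10⁻⁴
Amalthea: (2.1 × 10¹⁸) / (1.8 × 10⁸)³ = 3.601 × 10⁻⁷
Ratio (larger/smaller) = 440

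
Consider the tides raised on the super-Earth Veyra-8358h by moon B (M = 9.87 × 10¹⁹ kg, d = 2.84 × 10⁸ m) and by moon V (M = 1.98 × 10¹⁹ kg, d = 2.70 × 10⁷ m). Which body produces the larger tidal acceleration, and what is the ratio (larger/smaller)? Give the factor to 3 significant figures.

Moon V, by a factor of ≈ 233

Tidal stretch scales as M/d³; compute that for each body.
Moon B: (9.87 × 10¹⁹) / (2.84 × 10⁸)³ = 4.309 × 10⁻⁶
Moon V: (1.98 × 10¹⁹) / (2.70 × 10⁷)³ = 1.006 × 10⁻³
Ratio (larger/smaller) = 233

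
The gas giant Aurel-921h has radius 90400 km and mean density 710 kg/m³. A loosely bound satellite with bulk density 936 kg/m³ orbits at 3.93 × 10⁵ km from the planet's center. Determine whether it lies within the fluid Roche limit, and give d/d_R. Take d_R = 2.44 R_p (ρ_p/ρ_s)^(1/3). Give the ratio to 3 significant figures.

d_R = 2.44 × (90400 km) × (710/936)^(1/3) = 2.012 × 10⁵ km
d/d_R = (3.93 × 10⁵) / (2.012 × 10⁵) = 1.95
Since d/d_R > 1, the body is outside the Roche limit.

outside; d/d_R ≈ 1.95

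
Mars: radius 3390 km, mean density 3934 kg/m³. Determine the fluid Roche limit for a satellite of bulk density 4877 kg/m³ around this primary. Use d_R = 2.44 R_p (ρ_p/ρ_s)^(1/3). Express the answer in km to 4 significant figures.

d_R = 2.44 × 3390 km × (3934/4877)^(1/3)
    = 7700 km

7700 km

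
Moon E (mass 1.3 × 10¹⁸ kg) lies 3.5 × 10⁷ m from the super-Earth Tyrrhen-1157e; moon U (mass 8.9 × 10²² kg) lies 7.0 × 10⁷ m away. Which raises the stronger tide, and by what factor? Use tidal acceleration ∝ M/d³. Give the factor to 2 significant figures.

Compare M/d³ for the two perturbers:
Moon E: (1.3 × 10¹⁸) / (3.5 × 10⁷)³ = 3.032 × 10⁻⁵
Moon U: (8.9 × 10²²) / (7.0 × 10⁷)³ = 2.595 × 10⁻¹
Ratio (larger/smaller) = 8600

Moon U, by a factor of ≈ 8600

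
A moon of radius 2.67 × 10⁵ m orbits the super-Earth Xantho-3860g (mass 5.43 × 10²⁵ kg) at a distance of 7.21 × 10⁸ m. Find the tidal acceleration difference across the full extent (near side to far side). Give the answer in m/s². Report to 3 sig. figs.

Δa = 4GMr/d³
   = 4 × (6.674 × 10⁻¹¹) × (5.43 × 10²⁵) × (2.67 × 10⁵) / (7.21 × 10⁸)³
   = 1.03 × 10⁻⁵ m/s²

1.03 × 10⁻⁵ m/s²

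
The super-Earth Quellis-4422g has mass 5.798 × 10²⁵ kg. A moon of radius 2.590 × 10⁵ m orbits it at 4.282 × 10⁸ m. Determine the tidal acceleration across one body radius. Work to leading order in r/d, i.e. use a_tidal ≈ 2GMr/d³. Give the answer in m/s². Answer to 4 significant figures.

Since r ≪ d, expand the inverse-square field across one radius to get the leading 2GMr/d³ term.
Δa = 2GMr/d³
   = 2 × (6.674 × 10⁻¹¹) × (5.798 × 10²⁵) × (2.590 × 10⁵) / (4.282 × 10⁸)³
   = 2.553 × 10⁻⁵ m/s²

2.553 × 10⁻⁵ m/s²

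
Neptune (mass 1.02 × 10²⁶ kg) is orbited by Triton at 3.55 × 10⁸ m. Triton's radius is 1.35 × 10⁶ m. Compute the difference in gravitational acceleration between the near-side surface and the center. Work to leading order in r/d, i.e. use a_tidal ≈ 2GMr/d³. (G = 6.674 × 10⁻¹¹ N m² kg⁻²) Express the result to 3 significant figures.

4.11 × 10⁻⁴ m/s²

Differencing GM/(d−r)² and GM/d² to first order in r/d gives 2GMr/d³.
Δa = 2GMr/d³
   = 2 × (6.674 × 10⁻¹¹) × (1.02 × 10²⁶) × (1.35 × 10⁶) / (3.55 × 10⁸)³
   = 4.11 × 10⁻⁴ m/s²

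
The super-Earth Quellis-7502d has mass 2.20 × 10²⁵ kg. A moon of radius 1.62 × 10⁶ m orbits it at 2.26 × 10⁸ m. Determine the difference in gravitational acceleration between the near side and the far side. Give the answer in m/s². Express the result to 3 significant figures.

8.24 × 10⁻⁴ m/s²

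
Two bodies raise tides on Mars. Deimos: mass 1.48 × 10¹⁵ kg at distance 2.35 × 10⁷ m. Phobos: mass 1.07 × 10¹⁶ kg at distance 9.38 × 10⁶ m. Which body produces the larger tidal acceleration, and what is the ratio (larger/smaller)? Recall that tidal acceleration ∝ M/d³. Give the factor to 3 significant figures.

Phobos, by a factor of ≈ 114

The tide-raising term goes as M/d³ (the gradient of a 1/d² field).
Deimos: (1.48 × 10¹⁵) / (2.35 × 10⁷)³ = 1.140 × 10⁻⁷
Phobos: (1.07 × 10¹⁶) / (9.38 × 10⁶)³ = 1.297 × 10⁻⁵
Ratio (larger/smaller) = 114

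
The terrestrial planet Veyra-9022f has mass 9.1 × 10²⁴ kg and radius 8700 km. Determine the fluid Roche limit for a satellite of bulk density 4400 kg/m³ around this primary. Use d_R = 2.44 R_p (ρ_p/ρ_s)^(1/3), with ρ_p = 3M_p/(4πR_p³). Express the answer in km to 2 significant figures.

19000 km

ρ_p = 3M_p/(4πR_p³) = 3 × (9.1 × 10²⁴) / (4π × (8.7 × 10⁶ m)³) = 3300 kg/m³
d_R = 2.44 × 8700 km × (3300/4400)^(1/3)
    = 19000 km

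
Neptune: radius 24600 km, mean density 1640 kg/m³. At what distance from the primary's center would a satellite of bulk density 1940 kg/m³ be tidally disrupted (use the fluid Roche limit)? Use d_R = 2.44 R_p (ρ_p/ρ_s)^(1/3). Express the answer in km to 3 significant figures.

56800 km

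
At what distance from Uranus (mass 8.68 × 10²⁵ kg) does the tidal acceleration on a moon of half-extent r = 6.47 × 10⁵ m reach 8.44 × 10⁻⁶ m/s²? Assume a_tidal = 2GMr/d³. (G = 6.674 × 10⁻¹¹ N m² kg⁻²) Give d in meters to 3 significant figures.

9.61 × 10⁸ m

2GMr/d³ = a_tidal  ⇒  d = (2GMr / a_tidal)^(1/3)
d = (2 × 6.674×10⁻¹¹ × (8.68 × 10²⁵) × (6.47 × 10⁵) / (8.44 × 10⁻⁶))^(1/3)
  = 9.61 × 10⁸ m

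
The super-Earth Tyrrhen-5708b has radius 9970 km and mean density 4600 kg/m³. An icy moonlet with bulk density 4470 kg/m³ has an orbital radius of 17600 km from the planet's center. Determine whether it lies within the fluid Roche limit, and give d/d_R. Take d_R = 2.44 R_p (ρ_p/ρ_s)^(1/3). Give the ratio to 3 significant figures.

inside; d/d_R ≈ 0.717

d_R = 2.44 × (9970 km) × (4600/4470)^(1/3) = 24560 km
d/d_R = (17600) / (24560) = 0.717
Since d/d_R < 1, the body is inside the Roche limit.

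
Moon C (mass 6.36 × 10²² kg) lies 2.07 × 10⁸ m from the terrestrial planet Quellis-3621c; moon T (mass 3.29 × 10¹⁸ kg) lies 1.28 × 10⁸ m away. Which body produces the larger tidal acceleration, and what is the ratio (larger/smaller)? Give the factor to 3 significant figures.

Moon C, by a factor of ≈ 4570

The tide-raising term goes as M/d³ (the gradient of a 1/d² field).
Moon C: (6.36 × 10²²) / (2.07 × 10⁸)³ = 7.170 × 10⁻³
Moon T: (3.29 × 10¹⁸) / (1.28 × 10⁸)³ = 1.569 × 10⁻⁶
Ratio (larger/smaller) = 4570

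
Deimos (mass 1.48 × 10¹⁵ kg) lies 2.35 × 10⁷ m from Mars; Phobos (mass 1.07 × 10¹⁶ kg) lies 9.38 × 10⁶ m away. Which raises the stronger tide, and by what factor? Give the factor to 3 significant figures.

Tidal acceleration ∝ M/d³, so compare M/d³ for each.
Deimos: (1.48 × 10¹⁵) / (2.35 × 10⁷)³ = 1.140 × 10⁻⁷
Phobos: (1.07 × 10¹⁶) / (9.38 × 10⁶)³ = 1.297 × 10⁻⁵
Ratio (larger/smaller) = 114

Phobos, by a factor of ≈ 114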